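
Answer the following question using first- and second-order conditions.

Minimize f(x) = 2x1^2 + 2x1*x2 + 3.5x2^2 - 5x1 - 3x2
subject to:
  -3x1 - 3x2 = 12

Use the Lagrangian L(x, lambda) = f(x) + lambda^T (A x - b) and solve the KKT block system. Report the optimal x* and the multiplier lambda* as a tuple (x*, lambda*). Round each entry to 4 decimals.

Form the Lagrangian:
  L(x, lambda) = (1/2) x^T Q x + c^T x + lambda^T (A x - b)
Stationarity (grad_x L = 0): Q x + c + A^T lambda = 0.
Primal feasibility: A x = b.

This gives the KKT block system:
  [ Q   A^T ] [ x     ]   [-c ]
  [ A    0  ] [ lambda ] = [ b ]

Solving the linear system:
  x*      = (-2.5714, -1.4286)
  lambda* = (-6.0476)
  f(x*)   = 44.8571

x* = (-2.5714, -1.4286), lambda* = (-6.0476)


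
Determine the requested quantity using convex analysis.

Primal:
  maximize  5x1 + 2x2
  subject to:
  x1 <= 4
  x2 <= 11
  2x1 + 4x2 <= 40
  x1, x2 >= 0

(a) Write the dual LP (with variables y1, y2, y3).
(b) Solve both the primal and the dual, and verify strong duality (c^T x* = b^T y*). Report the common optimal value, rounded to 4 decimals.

The standard primal-dual pair for 'max c^T x s.t. A x <= b, x >= 0' is:
  Dual:  min b^T y  s.t.  A^T y >= c,  y >= 0.

So the dual LP is:
  minimize  4y1 + 11y2 + 40y3
  subject to:
    y1 + 2y3 >= 5
    y2 + 4y3 >= 2
    y1, y2, y3 >= 0

Solving the primal: x* = (4, 8).
  primal value c^T x* = 36.
Solving the dual: y* = (4, 0, 0.5).
  dual value b^T y* = 36.
Strong duality: c^T x* = b^T y*. Confirmed.

36


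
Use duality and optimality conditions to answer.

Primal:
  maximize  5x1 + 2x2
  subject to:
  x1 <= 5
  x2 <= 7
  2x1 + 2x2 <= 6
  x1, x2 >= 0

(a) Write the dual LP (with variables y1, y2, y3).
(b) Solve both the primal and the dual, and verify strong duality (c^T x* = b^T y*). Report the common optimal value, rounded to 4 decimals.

The standard primal-dual pair for 'max c^T x s.t. A x <= b, x >= 0' is:
  Dual:  min b^T y  s.t.  A^T y >= c,  y >= 0.

So the dual LP is:
  minimize  5y1 + 7y2 + 6y3
  subject to:
    y1 + 2y3 >= 5
    y2 + 2y3 >= 2
    y1, y2, y3 >= 0

Solving the primal: x* = (3, 0).
  primal value c^T x* = 15.
Solving the dual: y* = (0, 0, 2.5).
  dual value b^T y* = 15.
Strong duality: c^T x* = b^T y*. Confirmed.

15


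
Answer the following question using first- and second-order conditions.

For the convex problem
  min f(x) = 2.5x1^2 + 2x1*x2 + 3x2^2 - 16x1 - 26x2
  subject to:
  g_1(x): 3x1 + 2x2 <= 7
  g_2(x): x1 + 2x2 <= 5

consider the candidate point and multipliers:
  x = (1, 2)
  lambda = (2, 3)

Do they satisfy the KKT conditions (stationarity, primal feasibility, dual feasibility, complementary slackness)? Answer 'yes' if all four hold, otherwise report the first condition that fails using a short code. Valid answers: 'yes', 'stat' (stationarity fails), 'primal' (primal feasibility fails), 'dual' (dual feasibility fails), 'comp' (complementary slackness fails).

Gradient of f: grad f(x) = Q x + c = (-7, -12)
Constraint values g_i(x) = a_i^T x - b_i:
  g_1((1, 2)) = 0
  g_2((1, 2)) = 0
Stationarity residual: grad f(x) + sum_i lambda_i a_i = (2, -2)
  -> stationarity FAILS
Primal feasibility (all g_i <= 0): OK
Dual feasibility (all lambda_i >= 0): OK
Complementary slackness (lambda_i * g_i(x) = 0 for all i): OK

Verdict: the first failing condition is stationarity -> stat.

stat


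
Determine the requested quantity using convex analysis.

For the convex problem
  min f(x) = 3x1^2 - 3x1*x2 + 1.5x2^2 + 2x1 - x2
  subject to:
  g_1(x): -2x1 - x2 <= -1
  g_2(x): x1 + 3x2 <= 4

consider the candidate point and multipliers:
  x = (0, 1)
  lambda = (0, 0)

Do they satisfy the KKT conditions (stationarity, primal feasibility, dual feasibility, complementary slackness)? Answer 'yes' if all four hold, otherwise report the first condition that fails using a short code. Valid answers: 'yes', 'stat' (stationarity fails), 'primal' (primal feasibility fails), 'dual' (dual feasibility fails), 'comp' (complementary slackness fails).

Gradient of f: grad f(x) = Q x + c = (-1, 2)
Constraint values g_i(x) = a_i^T x - b_i:
  g_1((0, 1)) = 0
  g_2((0, 1)) = -1
Stationarity residual: grad f(x) + sum_i lambda_i a_i = (-1, 2)
  -> stationarity FAILS
Primal feasibility (all g_i <= 0): OK
Dual feasibility (all lambda_i >= 0): OK
Complementary slackness (lambda_i * g_i(x) = 0 for all i): OK

Verdict: the first failing condition is stationarity -> stat.

stat


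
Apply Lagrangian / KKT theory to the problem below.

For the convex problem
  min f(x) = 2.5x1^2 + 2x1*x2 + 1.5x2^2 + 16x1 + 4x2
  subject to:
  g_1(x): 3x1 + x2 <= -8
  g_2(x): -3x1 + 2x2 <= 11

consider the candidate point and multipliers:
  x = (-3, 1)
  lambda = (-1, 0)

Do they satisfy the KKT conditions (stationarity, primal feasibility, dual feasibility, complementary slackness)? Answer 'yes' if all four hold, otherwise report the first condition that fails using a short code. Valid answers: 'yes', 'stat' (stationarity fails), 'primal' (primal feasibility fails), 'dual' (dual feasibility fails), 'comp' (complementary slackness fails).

Gradient of f: grad f(x) = Q x + c = (3, 1)
Constraint values g_i(x) = a_i^T x - b_i:
  g_1((-3, 1)) = 0
  g_2((-3, 1)) = 0
Stationarity residual: grad f(x) + sum_i lambda_i a_i = (0, 0)
  -> stationarity OK
Primal feasibility (all g_i <= 0): OK
Dual feasibility (all lambda_i >= 0): FAILS
Complementary slackness (lambda_i * g_i(x) = 0 for all i): OK

Verdict: the first failing condition is dual_feasibility -> dual.

dual


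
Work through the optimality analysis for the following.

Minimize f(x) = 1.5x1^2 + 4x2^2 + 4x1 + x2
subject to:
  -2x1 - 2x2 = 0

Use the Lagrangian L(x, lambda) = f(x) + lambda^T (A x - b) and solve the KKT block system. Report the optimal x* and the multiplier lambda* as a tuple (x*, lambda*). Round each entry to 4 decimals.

Form the Lagrangian:
  L(x, lambda) = (1/2) x^T Q x + c^T x + lambda^T (A x - b)
Stationarity (grad_x L = 0): Q x + c + A^T lambda = 0.
Primal feasibility: A x = b.

This gives the KKT block system:
  [ Q   A^T ] [ x     ]   [-c ]
  [ A    0  ] [ lambda ] = [ b ]

Solving the linear system:
  x*      = (-0.2727, 0.2727)
  lambda* = (1.5909)
  f(x*)   = -0.4091

x* = (-0.2727, 0.2727), lambda* = (1.5909)


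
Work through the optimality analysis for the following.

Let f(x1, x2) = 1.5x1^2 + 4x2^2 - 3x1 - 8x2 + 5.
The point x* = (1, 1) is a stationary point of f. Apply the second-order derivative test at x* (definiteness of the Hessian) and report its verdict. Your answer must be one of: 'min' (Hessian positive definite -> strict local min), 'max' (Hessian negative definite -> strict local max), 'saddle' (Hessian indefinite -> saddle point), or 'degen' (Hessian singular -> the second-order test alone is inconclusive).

Compute the Hessian H = grad^2 f:
  H = [[3, 0], [0, 8]]
Verify stationarity: grad f(x*) = H x* + g = (0, 0).
Eigenvalues of H: 3, 8.
Both eigenvalues > 0, so H is positive definite -> x* is a strict local min.

min


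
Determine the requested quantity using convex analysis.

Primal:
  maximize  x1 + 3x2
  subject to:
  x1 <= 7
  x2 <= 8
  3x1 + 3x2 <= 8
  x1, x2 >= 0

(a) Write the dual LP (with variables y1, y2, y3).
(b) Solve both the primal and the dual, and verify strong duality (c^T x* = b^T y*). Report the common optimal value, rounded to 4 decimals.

The standard primal-dual pair for 'max c^T x s.t. A x <= b, x >= 0' is:
  Dual:  min b^T y  s.t.  A^T y >= c,  y >= 0.

So the dual LP is:
  minimize  7y1 + 8y2 + 8y3
  subject to:
    y1 + 3y3 >= 1
    y2 + 3y3 >= 3
    y1, y2, y3 >= 0

Solving the primal: x* = (0, 2.6667).
  primal value c^T x* = 8.
Solving the dual: y* = (0, 0, 1).
  dual value b^T y* = 8.
Strong duality: c^T x* = b^T y*. Confirmed.

8


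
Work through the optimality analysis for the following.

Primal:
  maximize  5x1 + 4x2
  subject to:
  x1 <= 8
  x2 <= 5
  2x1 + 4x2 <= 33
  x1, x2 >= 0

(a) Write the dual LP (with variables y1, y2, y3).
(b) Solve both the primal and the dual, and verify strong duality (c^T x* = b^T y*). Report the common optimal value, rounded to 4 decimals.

The standard primal-dual pair for 'max c^T x s.t. A x <= b, x >= 0' is:
  Dual:  min b^T y  s.t.  A^T y >= c,  y >= 0.

So the dual LP is:
  minimize  8y1 + 5y2 + 33y3
  subject to:
    y1 + 2y3 >= 5
    y2 + 4y3 >= 4
    y1, y2, y3 >= 0

Solving the primal: x* = (8, 4.25).
  primal value c^T x* = 57.
Solving the dual: y* = (3, 0, 1).
  dual value b^T y* = 57.
Strong duality: c^T x* = b^T y*. Confirmed.

57


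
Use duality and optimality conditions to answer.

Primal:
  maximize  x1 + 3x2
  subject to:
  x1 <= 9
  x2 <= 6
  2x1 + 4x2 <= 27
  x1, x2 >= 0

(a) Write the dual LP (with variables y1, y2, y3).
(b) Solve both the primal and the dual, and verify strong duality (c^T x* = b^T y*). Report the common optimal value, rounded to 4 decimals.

The standard primal-dual pair for 'max c^T x s.t. A x <= b, x >= 0' is:
  Dual:  min b^T y  s.t.  A^T y >= c,  y >= 0.

So the dual LP is:
  minimize  9y1 + 6y2 + 27y3
  subject to:
    y1 + 2y3 >= 1
    y2 + 4y3 >= 3
    y1, y2, y3 >= 0

Solving the primal: x* = (1.5, 6).
  primal value c^T x* = 19.5.
Solving the dual: y* = (0, 1, 0.5).
  dual value b^T y* = 19.5.
Strong duality: c^T x* = b^T y*. Confirmed.

19.5


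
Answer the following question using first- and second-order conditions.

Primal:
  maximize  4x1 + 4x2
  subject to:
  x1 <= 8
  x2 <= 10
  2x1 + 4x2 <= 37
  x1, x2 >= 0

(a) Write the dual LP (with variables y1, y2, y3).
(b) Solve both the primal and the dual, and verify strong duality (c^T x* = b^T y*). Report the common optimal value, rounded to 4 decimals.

The standard primal-dual pair for 'max c^T x s.t. A x <= b, x >= 0' is:
  Dual:  min b^T y  s.t.  A^T y >= c,  y >= 0.

So the dual LP is:
  minimize  8y1 + 10y2 + 37y3
  subject to:
    y1 + 2y3 >= 4
    y2 + 4y3 >= 4
    y1, y2, y3 >= 0

Solving the primal: x* = (8, 5.25).
  primal value c^T x* = 53.
Solving the dual: y* = (2, 0, 1).
  dual value b^T y* = 53.
Strong duality: c^T x* = b^T y*. Confirmed.

53


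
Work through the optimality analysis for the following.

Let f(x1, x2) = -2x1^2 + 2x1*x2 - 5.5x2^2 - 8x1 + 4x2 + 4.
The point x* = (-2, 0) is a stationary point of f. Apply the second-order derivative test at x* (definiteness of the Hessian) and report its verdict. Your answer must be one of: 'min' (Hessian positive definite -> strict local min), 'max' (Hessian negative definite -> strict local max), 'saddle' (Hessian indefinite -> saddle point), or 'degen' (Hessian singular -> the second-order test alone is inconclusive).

Compute the Hessian H = grad^2 f:
  H = [[-4, 2], [2, -11]]
Verify stationarity: grad f(x*) = H x* + g = (0, 0).
Eigenvalues of H: -11.5311, -3.4689.
Both eigenvalues < 0, so H is negative definite -> x* is a strict local max.

max


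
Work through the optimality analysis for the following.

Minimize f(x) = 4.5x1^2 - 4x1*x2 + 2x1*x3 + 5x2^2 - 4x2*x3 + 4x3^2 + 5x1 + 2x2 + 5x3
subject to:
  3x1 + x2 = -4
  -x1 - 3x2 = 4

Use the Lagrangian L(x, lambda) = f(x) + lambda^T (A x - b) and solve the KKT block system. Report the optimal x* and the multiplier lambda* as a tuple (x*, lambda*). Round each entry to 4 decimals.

Form the Lagrangian:
  L(x, lambda) = (1/2) x^T Q x + c^T x + lambda^T (A x - b)
Stationarity (grad_x L = 0): Q x + c + A^T lambda = 0.
Primal feasibility: A x = b.

This gives the KKT block system:
  [ Q   A^T ] [ x     ]   [-c ]
  [ A    0  ] [ lambda ] = [ b ]

Solving the linear system:
  x*      = (-1, -1, -0.875)
  lambda* = (0.5938, 0.0313)
  f(x*)   = -4.5625

x* = (-1, -1, -0.875), lambda* = (0.5938, 0.0313)


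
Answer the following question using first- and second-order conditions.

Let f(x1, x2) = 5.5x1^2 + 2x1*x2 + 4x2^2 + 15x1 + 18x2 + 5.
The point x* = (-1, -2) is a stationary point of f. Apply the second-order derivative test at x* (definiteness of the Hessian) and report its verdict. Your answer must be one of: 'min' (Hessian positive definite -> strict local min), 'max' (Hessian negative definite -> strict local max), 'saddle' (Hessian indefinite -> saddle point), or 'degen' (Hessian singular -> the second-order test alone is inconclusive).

Compute the Hessian H = grad^2 f:
  H = [[11, 2], [2, 8]]
Verify stationarity: grad f(x*) = H x* + g = (0, 0).
Eigenvalues of H: 7, 12.
Both eigenvalues > 0, so H is positive definite -> x* is a strict local min.

min


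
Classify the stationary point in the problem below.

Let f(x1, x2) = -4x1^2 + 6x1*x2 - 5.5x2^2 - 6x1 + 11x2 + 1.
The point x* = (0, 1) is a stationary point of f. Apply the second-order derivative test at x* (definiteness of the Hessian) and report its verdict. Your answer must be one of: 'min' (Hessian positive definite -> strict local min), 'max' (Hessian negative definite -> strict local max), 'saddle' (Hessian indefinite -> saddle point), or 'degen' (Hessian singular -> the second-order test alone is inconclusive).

Compute the Hessian H = grad^2 f:
  H = [[-8, 6], [6, -11]]
Verify stationarity: grad f(x*) = H x* + g = (0, 0).
Eigenvalues of H: -15.6847, -3.3153.
Both eigenvalues < 0, so H is negative definite -> x* is a strict local max.

max


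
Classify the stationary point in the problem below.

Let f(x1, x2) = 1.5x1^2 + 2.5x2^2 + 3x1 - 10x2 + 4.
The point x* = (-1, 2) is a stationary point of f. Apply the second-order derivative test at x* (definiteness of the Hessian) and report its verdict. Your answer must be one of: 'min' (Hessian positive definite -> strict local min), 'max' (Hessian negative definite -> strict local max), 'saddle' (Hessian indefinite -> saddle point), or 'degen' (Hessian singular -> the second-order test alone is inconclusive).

Compute the Hessian H = grad^2 f:
  H = [[3, 0], [0, 5]]
Verify stationarity: grad f(x*) = H x* + g = (0, 0).
Eigenvalues of H: 3, 5.
Both eigenvalues > 0, so H is positive definite -> x* is a strict local min.

min


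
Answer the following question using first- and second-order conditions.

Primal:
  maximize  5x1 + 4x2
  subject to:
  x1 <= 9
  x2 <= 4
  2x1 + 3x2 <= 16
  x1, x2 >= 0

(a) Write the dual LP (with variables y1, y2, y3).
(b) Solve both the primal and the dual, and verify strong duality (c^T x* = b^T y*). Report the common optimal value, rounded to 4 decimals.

The standard primal-dual pair for 'max c^T x s.t. A x <= b, x >= 0' is:
  Dual:  min b^T y  s.t.  A^T y >= c,  y >= 0.

So the dual LP is:
  minimize  9y1 + 4y2 + 16y3
  subject to:
    y1 + 2y3 >= 5
    y2 + 3y3 >= 4
    y1, y2, y3 >= 0

Solving the primal: x* = (8, 0).
  primal value c^T x* = 40.
Solving the dual: y* = (0, 0, 2.5).
  dual value b^T y* = 40.
Strong duality: c^T x* = b^T y*. Confirmed.

40


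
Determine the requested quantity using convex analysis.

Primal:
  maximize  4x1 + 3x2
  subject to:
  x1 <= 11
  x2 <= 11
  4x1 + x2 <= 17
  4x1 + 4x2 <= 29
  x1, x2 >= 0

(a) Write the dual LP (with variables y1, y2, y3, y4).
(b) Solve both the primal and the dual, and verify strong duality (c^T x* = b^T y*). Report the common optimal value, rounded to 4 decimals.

The standard primal-dual pair for 'max c^T x s.t. A x <= b, x >= 0' is:
  Dual:  min b^T y  s.t.  A^T y >= c,  y >= 0.

So the dual LP is:
  minimize  11y1 + 11y2 + 17y3 + 29y4
  subject to:
    y1 + 4y3 + 4y4 >= 4
    y2 + y3 + 4y4 >= 3
    y1, y2, y3, y4 >= 0

Solving the primal: x* = (3.25, 4).
  primal value c^T x* = 25.
Solving the dual: y* = (0, 0, 0.3333, 0.6667).
  dual value b^T y* = 25.
Strong duality: c^T x* = b^T y*. Confirmed.

25


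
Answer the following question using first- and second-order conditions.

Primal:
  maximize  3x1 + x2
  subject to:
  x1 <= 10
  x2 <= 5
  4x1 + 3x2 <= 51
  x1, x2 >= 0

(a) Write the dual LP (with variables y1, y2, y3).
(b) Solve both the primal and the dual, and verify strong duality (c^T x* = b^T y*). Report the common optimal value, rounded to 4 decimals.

The standard primal-dual pair for 'max c^T x s.t. A x <= b, x >= 0' is:
  Dual:  min b^T y  s.t.  A^T y >= c,  y >= 0.

So the dual LP is:
  minimize  10y1 + 5y2 + 51y3
  subject to:
    y1 + 4y3 >= 3
    y2 + 3y3 >= 1
    y1, y2, y3 >= 0

Solving the primal: x* = (10, 3.6667).
  primal value c^T x* = 33.6667.
Solving the dual: y* = (1.6667, 0, 0.3333).
  dual value b^T y* = 33.6667.
Strong duality: c^T x* = b^T y*. Confirmed.

33.6667


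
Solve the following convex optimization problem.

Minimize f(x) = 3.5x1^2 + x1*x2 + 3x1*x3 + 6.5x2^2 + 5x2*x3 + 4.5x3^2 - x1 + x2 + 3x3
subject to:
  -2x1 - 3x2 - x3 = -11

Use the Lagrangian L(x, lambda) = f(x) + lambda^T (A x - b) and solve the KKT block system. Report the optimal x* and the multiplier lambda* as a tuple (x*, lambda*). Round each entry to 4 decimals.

Form the Lagrangian:
  L(x, lambda) = (1/2) x^T Q x + c^T x + lambda^T (A x - b)
Stationarity (grad_x L = 0): Q x + c + A^T lambda = 0.
Primal feasibility: A x = b.

This gives the KKT block system:
  [ Q   A^T ] [ x     ]   [-c ]
  [ A    0  ] [ lambda ] = [ b ]

Solving the linear system:
  x*      = (2.9186, 2.2645, -1.6308)
  lambda* = (8.4012)
  f(x*)   = 43.4331

x* = (2.9186, 2.2645, -1.6308), lambda* = (8.4012)


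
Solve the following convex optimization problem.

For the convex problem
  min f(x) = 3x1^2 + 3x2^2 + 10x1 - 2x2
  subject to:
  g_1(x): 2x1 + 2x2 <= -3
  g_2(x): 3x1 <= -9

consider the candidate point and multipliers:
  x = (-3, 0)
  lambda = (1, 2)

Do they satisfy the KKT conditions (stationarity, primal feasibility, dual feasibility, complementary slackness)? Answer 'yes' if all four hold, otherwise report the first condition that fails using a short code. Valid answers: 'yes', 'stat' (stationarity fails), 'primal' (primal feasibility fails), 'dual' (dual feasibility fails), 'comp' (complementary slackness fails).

Gradient of f: grad f(x) = Q x + c = (-8, -2)
Constraint values g_i(x) = a_i^T x - b_i:
  g_1((-3, 0)) = -3
  g_2((-3, 0)) = 0
Stationarity residual: grad f(x) + sum_i lambda_i a_i = (0, 0)
  -> stationarity OK
Primal feasibility (all g_i <= 0): OK
Dual feasibility (all lambda_i >= 0): OK
Complementary slackness (lambda_i * g_i(x) = 0 for all i): FAILS

Verdict: the first failing condition is complementary_slackness -> comp.

comp


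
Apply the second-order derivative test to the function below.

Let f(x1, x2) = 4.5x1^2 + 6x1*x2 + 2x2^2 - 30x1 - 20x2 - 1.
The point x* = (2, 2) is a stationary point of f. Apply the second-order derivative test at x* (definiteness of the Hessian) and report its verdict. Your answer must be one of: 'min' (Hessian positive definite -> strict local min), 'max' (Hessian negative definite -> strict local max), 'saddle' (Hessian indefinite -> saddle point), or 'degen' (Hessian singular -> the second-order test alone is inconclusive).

Compute the Hessian H = grad^2 f:
  H = [[9, 6], [6, 4]]
Verify stationarity: grad f(x*) = H x* + g = (0, 0).
Eigenvalues of H: 0, 13.
H has a zero eigenvalue (singular; positive semidefinite but not definite), so H is neither positive definite, negative definite, nor indefinite. The second-order test alone is inconclusive -> degen.
(Indeed, f is constant along the null direction of H through x*, so x* is not a strict local extremum.)

degen


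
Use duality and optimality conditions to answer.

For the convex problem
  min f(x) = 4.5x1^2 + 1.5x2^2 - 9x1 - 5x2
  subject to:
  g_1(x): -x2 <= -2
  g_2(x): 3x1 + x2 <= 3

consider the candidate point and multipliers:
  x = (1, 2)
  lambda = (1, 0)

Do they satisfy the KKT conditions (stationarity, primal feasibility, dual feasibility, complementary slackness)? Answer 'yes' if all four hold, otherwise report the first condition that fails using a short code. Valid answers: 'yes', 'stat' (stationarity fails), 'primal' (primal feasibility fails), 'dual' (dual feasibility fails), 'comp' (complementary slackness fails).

Gradient of f: grad f(x) = Q x + c = (0, 1)
Constraint values g_i(x) = a_i^T x - b_i:
  g_1((1, 2)) = 0
  g_2((1, 2)) = 2
Stationarity residual: grad f(x) + sum_i lambda_i a_i = (0, 0)
  -> stationarity OK
Primal feasibility (all g_i <= 0): FAILS
Dual feasibility (all lambda_i >= 0): OK
Complementary slackness (lambda_i * g_i(x) = 0 for all i): OK

Verdict: the first failing condition is primal_feasibility -> primal.

primal


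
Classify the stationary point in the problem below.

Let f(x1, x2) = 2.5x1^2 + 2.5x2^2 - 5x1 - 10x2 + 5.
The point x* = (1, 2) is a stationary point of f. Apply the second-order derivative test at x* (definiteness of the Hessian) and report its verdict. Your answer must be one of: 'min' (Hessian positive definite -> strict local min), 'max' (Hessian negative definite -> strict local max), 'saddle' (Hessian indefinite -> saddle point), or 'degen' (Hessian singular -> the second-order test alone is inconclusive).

Compute the Hessian H = grad^2 f:
  H = [[5, 0], [0, 5]]
Verify stationarity: grad f(x*) = H x* + g = (0, 0).
Eigenvalues of H: 5, 5.
Both eigenvalues > 0, so H is positive definite -> x* is a strict local min.

min


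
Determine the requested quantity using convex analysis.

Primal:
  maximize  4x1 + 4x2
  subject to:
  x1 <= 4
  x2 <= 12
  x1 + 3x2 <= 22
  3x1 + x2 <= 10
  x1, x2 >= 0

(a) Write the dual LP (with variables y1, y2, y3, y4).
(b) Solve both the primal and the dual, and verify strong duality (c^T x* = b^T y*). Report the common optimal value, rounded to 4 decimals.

The standard primal-dual pair for 'max c^T x s.t. A x <= b, x >= 0' is:
  Dual:  min b^T y  s.t.  A^T y >= c,  y >= 0.

So the dual LP is:
  minimize  4y1 + 12y2 + 22y3 + 10y4
  subject to:
    y1 + y3 + 3y4 >= 4
    y2 + 3y3 + y4 >= 4
    y1, y2, y3, y4 >= 0

Solving the primal: x* = (1, 7).
  primal value c^T x* = 32.
Solving the dual: y* = (0, 0, 1, 1).
  dual value b^T y* = 32.
Strong duality: c^T x* = b^T y*. Confirmed.

32


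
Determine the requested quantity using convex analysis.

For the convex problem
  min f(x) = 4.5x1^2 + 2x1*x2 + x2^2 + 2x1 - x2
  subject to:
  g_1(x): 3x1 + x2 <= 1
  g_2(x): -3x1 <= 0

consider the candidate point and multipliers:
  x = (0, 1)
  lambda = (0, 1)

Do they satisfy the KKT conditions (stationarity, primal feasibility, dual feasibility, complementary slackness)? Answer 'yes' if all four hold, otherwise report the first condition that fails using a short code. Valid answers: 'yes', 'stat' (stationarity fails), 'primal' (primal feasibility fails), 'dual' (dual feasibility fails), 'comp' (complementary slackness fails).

Gradient of f: grad f(x) = Q x + c = (4, 1)
Constraint values g_i(x) = a_i^T x - b_i:
  g_1((0, 1)) = 0
  g_2((0, 1)) = 0
Stationarity residual: grad f(x) + sum_i lambda_i a_i = (1, 1)
  -> stationarity FAILS
Primal feasibility (all g_i <= 0): OK
Dual feasibility (all lambda_i >= 0): OK
Complementary slackness (lambda_i * g_i(x) = 0 for all i): OK

Verdict: the first failing condition is stationarity -> stat.

stat


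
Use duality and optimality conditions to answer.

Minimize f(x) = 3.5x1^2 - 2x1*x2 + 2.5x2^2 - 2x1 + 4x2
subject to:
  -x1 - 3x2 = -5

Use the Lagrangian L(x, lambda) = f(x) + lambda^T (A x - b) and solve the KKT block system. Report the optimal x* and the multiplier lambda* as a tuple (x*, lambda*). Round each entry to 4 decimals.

Form the Lagrangian:
  L(x, lambda) = (1/2) x^T Q x + c^T x + lambda^T (A x - b)
Stationarity (grad_x L = 0): Q x + c + A^T lambda = 0.
Primal feasibility: A x = b.

This gives the KKT block system:
  [ Q   A^T ] [ x     ]   [-c ]
  [ A    0  ] [ lambda ] = [ b ]

Solving the linear system:
  x*      = (1.0625, 1.3125)
  lambda* = (2.8125)
  f(x*)   = 8.5938

x* = (1.0625, 1.3125), lambda* = (2.8125)


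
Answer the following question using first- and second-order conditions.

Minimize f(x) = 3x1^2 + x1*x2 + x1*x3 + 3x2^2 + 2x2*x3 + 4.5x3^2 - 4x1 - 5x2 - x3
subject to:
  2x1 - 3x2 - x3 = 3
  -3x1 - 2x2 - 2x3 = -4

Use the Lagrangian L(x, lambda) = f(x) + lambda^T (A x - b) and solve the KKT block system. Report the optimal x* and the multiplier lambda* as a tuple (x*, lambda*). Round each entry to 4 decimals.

Form the Lagrangian:
  L(x, lambda) = (1/2) x^T Q x + c^T x + lambda^T (A x - b)
Stationarity (grad_x L = 0): Q x + c + A^T lambda = 0.
Primal feasibility: A x = b.

This gives the KKT block system:
  [ Q   A^T ] [ x     ]   [-c ]
  [ A    0  ] [ lambda ] = [ b ]

Solving the linear system:
  x*      = (1.4236, -0.0087, -0.1268)
  lambda* = (-1.5737, 0.4196)
  f(x*)   = 0.4376

x* = (1.4236, -0.0087, -0.1268), lambda* = (-1.5737, 0.4196)


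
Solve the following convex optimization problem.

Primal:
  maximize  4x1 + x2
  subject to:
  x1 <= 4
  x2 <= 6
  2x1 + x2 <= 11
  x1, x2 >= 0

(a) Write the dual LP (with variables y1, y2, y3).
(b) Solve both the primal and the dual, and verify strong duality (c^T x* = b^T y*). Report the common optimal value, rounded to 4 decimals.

The standard primal-dual pair for 'max c^T x s.t. A x <= b, x >= 0' is:
  Dual:  min b^T y  s.t.  A^T y >= c,  y >= 0.

So the dual LP is:
  minimize  4y1 + 6y2 + 11y3
  subject to:
    y1 + 2y3 >= 4
    y2 + y3 >= 1
    y1, y2, y3 >= 0

Solving the primal: x* = (4, 3).
  primal value c^T x* = 19.
Solving the dual: y* = (2, 0, 1).
  dual value b^T y* = 19.
Strong duality: c^T x* = b^T y*. Confirmed.

19


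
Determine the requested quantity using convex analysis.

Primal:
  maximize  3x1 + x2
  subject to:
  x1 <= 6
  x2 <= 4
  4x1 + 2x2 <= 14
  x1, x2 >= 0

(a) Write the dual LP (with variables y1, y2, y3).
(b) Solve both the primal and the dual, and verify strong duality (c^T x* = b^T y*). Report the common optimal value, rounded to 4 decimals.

The standard primal-dual pair for 'max c^T x s.t. A x <= b, x >= 0' is:
  Dual:  min b^T y  s.t.  A^T y >= c,  y >= 0.

So the dual LP is:
  minimize  6y1 + 4y2 + 14y3
  subject to:
    y1 + 4y3 >= 3
    y2 + 2y3 >= 1
    y1, y2, y3 >= 0

Solving the primal: x* = (3.5, 0).
  primal value c^T x* = 10.5.
Solving the dual: y* = (0, 0, 0.75).
  dual value b^T y* = 10.5.
Strong duality: c^T x* = b^T y*. Confirmed.

10.5


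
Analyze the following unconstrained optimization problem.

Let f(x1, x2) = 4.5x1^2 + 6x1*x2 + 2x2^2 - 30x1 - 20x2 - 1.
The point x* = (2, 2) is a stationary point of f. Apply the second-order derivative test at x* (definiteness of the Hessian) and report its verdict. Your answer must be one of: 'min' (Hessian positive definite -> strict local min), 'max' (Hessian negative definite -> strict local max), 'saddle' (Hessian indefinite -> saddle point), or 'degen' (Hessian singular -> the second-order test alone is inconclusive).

Compute the Hessian H = grad^2 f:
  H = [[9, 6], [6, 4]]
Verify stationarity: grad f(x*) = H x* + g = (0, 0).
Eigenvalues of H: 0, 13.
H has a zero eigenvalue (singular; positive semidefinite but not definite), so H is neither positive definite, negative definite, nor indefinite. The second-order test alone is inconclusive -> degen.
(Indeed, f is constant along the null direction of H through x*, so x* is not a strict local extremum.)

degen


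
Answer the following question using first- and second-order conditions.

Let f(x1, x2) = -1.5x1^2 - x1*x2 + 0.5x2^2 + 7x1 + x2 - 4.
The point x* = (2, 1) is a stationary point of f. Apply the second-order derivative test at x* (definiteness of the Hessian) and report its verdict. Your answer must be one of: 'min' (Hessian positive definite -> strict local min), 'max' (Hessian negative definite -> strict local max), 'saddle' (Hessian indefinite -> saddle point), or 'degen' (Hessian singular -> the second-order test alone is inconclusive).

Compute the Hessian H = grad^2 f:
  H = [[-3, -1], [-1, 1]]
Verify stationarity: grad f(x*) = H x* + g = (0, 0).
Eigenvalues of H: -3.2361, 1.2361.
Eigenvalues have mixed signs, so H is indefinite -> x* is a saddle point.

saddle


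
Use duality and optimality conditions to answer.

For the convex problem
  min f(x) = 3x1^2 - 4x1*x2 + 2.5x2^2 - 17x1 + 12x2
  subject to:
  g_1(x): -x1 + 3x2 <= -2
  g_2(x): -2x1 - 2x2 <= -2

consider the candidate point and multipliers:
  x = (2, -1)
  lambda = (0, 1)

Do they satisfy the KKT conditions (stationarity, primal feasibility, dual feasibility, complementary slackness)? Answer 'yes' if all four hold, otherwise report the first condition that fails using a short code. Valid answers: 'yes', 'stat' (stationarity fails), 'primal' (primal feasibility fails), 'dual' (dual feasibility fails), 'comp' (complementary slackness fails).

Gradient of f: grad f(x) = Q x + c = (-1, -1)
Constraint values g_i(x) = a_i^T x - b_i:
  g_1((2, -1)) = -3
  g_2((2, -1)) = 0
Stationarity residual: grad f(x) + sum_i lambda_i a_i = (-3, -3)
  -> stationarity FAILS
Primal feasibility (all g_i <= 0): OK
Dual feasibility (all lambda_i >= 0): OK
Complementary slackness (lambda_i * g_i(x) = 0 for all i): OK

Verdict: the first failing condition is stationarity -> stat.

stat


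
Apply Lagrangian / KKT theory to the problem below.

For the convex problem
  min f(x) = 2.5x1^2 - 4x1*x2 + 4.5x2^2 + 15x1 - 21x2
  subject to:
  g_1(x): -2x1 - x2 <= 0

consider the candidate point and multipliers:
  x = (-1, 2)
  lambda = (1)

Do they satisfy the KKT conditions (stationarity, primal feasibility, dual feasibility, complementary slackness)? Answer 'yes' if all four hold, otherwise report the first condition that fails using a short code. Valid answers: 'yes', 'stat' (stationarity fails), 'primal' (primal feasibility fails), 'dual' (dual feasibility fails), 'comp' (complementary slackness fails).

Gradient of f: grad f(x) = Q x + c = (2, 1)
Constraint values g_i(x) = a_i^T x - b_i:
  g_1((-1, 2)) = 0
Stationarity residual: grad f(x) + sum_i lambda_i a_i = (0, 0)
  -> stationarity OK
Primal feasibility (all g_i <= 0): OK
Dual feasibility (all lambda_i >= 0): OK
Complementary slackness (lambda_i * g_i(x) = 0 for all i): OK

Verdict: yes, KKT holds.

yes


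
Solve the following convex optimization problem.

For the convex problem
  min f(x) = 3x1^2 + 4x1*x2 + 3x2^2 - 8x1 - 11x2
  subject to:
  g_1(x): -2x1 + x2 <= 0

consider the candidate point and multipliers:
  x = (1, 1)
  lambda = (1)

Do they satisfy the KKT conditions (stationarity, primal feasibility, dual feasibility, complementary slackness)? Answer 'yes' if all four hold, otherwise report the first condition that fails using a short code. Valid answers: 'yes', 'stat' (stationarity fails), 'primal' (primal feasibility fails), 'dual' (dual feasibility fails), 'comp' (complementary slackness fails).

Gradient of f: grad f(x) = Q x + c = (2, -1)
Constraint values g_i(x) = a_i^T x - b_i:
  g_1((1, 1)) = -1
Stationarity residual: grad f(x) + sum_i lambda_i a_i = (0, 0)
  -> stationarity OK
Primal feasibility (all g_i <= 0): OK
Dual feasibility (all lambda_i >= 0): OK
Complementary slackness (lambda_i * g_i(x) = 0 for all i): FAILS

Verdict: the first failing condition is complementary_slackness -> comp.

comp


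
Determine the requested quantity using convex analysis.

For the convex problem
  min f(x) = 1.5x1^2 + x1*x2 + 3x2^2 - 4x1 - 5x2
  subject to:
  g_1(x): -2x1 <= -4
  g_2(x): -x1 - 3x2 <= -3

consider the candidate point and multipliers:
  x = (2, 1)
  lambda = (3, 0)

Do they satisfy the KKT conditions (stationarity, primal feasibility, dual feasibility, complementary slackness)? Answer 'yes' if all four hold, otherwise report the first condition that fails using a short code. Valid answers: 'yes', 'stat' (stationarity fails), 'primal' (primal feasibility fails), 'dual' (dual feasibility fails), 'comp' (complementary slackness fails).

Gradient of f: grad f(x) = Q x + c = (3, 3)
Constraint values g_i(x) = a_i^T x - b_i:
  g_1((2, 1)) = 0
  g_2((2, 1)) = -2
Stationarity residual: grad f(x) + sum_i lambda_i a_i = (-3, 3)
  -> stationarity FAILS
Primal feasibility (all g_i <= 0): OK
Dual feasibility (all lambda_i >= 0): OK
Complementary slackness (lambda_i * g_i(x) = 0 for all i): OK

Verdict: the first failing condition is stationarity -> stat.

stat


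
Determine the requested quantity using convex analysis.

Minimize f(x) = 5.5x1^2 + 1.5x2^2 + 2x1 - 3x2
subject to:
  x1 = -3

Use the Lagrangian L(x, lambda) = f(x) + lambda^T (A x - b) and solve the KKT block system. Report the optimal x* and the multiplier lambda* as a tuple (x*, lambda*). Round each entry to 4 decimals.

Form the Lagrangian:
  L(x, lambda) = (1/2) x^T Q x + c^T x + lambda^T (A x - b)
Stationarity (grad_x L = 0): Q x + c + A^T lambda = 0.
Primal feasibility: A x = b.

This gives the KKT block system:
  [ Q   A^T ] [ x     ]   [-c ]
  [ A    0  ] [ lambda ] = [ b ]

Solving the linear system:
  x*      = (-3, 1)
  lambda* = (31)
  f(x*)   = 42

x* = (-3, 1), lambda* = (31)


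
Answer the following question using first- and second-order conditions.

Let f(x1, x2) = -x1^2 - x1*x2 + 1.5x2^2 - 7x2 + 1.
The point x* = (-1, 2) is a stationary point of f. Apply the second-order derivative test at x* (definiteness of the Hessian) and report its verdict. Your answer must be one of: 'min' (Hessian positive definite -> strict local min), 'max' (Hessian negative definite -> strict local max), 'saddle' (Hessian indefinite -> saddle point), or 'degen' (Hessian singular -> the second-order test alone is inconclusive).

Compute the Hessian H = grad^2 f:
  H = [[-2, -1], [-1, 3]]
Verify stationarity: grad f(x*) = H x* + g = (0, 0).
Eigenvalues of H: -2.1926, 3.1926.
Eigenvalues have mixed signs, so H is indefinite -> x* is a saddle point.

saddle


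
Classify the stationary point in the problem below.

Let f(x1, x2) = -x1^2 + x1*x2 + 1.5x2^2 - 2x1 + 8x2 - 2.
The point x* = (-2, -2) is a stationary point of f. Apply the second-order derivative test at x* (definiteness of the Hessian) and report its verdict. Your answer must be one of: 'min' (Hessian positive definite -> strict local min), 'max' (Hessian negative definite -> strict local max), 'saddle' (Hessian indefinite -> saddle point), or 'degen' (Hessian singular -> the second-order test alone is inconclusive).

Compute the Hessian H = grad^2 f:
  H = [[-2, 1], [1, 3]]
Verify stationarity: grad f(x*) = H x* + g = (0, 0).
Eigenvalues of H: -2.1926, 3.1926.
Eigenvalues have mixed signs, so H is indefinite -> x* is a saddle point.

saddle


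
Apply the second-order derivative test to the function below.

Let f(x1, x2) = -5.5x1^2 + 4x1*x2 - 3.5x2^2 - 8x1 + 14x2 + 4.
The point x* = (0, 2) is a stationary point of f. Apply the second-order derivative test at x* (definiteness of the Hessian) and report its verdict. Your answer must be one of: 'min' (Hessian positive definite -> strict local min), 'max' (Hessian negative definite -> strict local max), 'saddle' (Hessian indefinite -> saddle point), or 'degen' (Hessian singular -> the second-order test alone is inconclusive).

Compute the Hessian H = grad^2 f:
  H = [[-11, 4], [4, -7]]
Verify stationarity: grad f(x*) = H x* + g = (0, 0).
Eigenvalues of H: -13.4721, -4.5279.
Both eigenvalues < 0, so H is negative definite -> x* is a strict local max.

max


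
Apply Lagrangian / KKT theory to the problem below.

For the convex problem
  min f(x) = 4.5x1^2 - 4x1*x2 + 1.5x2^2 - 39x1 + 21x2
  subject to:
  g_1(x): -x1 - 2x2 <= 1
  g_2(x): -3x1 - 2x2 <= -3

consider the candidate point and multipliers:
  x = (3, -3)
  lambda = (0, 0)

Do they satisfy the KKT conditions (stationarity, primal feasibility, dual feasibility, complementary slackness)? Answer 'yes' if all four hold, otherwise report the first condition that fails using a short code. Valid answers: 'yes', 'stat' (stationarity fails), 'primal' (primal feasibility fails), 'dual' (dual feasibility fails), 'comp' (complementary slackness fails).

Gradient of f: grad f(x) = Q x + c = (0, 0)
Constraint values g_i(x) = a_i^T x - b_i:
  g_1((3, -3)) = 2
  g_2((3, -3)) = 0
Stationarity residual: grad f(x) + sum_i lambda_i a_i = (0, 0)
  -> stationarity OK
Primal feasibility (all g_i <= 0): FAILS
Dual feasibility (all lambda_i >= 0): OK
Complementary slackness (lambda_i * g_i(x) = 0 for all i): OK

Verdict: the first failing condition is primal_feasibility -> primal.

primal


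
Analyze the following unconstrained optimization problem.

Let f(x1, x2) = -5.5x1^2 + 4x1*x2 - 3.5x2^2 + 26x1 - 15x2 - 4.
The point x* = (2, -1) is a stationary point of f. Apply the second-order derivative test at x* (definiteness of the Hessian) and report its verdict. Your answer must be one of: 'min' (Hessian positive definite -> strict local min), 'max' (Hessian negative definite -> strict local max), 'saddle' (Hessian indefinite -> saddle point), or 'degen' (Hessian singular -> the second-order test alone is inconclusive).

Compute the Hessian H = grad^2 f:
  H = [[-11, 4], [4, -7]]
Verify stationarity: grad f(x*) = H x* + g = (0, 0).
Eigenvalues of H: -13.4721, -4.5279.
Both eigenvalues < 0, so H is negative definite -> x* is a strict local max.

max


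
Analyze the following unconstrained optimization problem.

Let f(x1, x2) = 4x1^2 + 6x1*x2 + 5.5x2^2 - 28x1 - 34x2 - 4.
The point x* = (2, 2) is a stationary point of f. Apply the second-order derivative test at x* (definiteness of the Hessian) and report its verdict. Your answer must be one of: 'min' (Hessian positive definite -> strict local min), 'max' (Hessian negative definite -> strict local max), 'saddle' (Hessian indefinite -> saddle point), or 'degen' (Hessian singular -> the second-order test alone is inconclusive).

Compute the Hessian H = grad^2 f:
  H = [[8, 6], [6, 11]]
Verify stationarity: grad f(x*) = H x* + g = (0, 0).
Eigenvalues of H: 3.3153, 15.6847.
Both eigenvalues > 0, so H is positive definite -> x* is a strict local min.

min


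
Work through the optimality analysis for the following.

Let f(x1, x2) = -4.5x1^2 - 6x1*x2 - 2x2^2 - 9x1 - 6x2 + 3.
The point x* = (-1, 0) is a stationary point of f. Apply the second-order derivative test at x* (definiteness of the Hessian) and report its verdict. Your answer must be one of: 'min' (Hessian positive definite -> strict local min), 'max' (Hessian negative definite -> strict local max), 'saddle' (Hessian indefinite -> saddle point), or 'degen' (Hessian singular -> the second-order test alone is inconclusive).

Compute the Hessian H = grad^2 f:
  H = [[-9, -6], [-6, -4]]
Verify stationarity: grad f(x*) = H x* + g = (0, 0).
Eigenvalues of H: -13, 0.
H has a zero eigenvalue (singular; negative semidefinite but not definite), so H is neither positive definite, negative definite, nor indefinite. The second-order test alone is inconclusive -> degen.
(Indeed, f is constant along the null direction of H through x*, so x* is not a strict local extremum.)

degen


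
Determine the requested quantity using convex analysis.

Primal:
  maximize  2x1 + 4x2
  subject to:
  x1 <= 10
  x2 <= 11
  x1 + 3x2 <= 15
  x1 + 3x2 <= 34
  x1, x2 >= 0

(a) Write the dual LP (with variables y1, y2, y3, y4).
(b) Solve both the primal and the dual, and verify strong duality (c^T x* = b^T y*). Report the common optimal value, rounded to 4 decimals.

The standard primal-dual pair for 'max c^T x s.t. A x <= b, x >= 0' is:
  Dual:  min b^T y  s.t.  A^T y >= c,  y >= 0.

So the dual LP is:
  minimize  10y1 + 11y2 + 15y3 + 34y4
  subject to:
    y1 + y3 + y4 >= 2
    y2 + 3y3 + 3y4 >= 4
    y1, y2, y3, y4 >= 0

Solving the primal: x* = (10, 1.6667).
  primal value c^T x* = 26.6667.
Solving the dual: y* = (0.6667, 0, 1.3333, 0).
  dual value b^T y* = 26.6667.
Strong duality: c^T x* = b^T y*. Confirmed.

26.6667


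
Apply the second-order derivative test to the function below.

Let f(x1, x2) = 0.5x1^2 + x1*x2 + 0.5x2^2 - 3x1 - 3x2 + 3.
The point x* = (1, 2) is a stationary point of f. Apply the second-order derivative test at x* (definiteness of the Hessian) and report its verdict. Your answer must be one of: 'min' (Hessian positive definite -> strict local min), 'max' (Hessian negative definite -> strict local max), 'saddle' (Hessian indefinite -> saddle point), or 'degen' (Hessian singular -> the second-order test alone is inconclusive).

Compute the Hessian H = grad^2 f:
  H = [[1, 1], [1, 1]]
Verify stationarity: grad f(x*) = H x* + g = (0, 0).
Eigenvalues of H: 0, 2.
H has a zero eigenvalue (singular; positive semidefinite but not definite), so H is neither positive definite, negative definite, nor indefinite. The second-order test alone is inconclusive -> degen.
(Indeed, f is constant along the null direction of H through x*, so x* is not a strict local extremum.)

degen
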